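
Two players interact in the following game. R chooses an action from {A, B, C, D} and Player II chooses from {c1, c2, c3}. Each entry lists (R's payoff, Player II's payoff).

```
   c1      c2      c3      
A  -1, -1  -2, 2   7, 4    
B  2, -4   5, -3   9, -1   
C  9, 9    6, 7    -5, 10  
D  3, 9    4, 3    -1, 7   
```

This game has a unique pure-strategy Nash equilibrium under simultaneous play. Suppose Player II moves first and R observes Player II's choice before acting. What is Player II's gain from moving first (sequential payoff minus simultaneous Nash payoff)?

Work backward from R's decision.
- c1: BR = C, leader payoff 9.
- c2: BR = C, leader payoff 7.
- c3: BR = B, leader payoff -1.
Among 9, 7, -1, the best is 9 at c1. Subgame-perfect outcome: (C, c1) with payoffs (9, 9).
For the simultaneous game, intersect best replies.
R's best replies: c1→C; c2→C; c3→B.
Player II's best replies: A→c3; B→c3; C→c3; D→c1.
Only (B, c3) has each player best-responding; Nash payoffs (9, -1).
Player II's commitment gain: 9 − -1 = 10.

10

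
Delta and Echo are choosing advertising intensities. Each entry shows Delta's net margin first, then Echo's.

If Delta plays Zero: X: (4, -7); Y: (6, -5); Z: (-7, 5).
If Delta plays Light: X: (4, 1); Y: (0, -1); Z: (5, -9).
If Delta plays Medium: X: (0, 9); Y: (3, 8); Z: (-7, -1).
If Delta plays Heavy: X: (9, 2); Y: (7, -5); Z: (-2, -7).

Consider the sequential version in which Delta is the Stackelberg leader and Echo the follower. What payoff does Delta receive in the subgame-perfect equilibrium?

9

Solve by backward induction (Delta leads).
- Zero → Echo plays Z (best of -7, -5, 5); Delta gets -7.
- Light → Echo plays X (best of 1, -1, -9); Delta gets 4.
- Medium → Echo plays X (best of 9, 8, -1); Delta gets 0.
- Heavy → Echo plays X (best of 2, -5, -7); Delta gets 9.
Among -7, 4, 0, 9, the best is 9 at Heavy. Subgame-perfect outcome: (Heavy, X) with payoffs (9, 2).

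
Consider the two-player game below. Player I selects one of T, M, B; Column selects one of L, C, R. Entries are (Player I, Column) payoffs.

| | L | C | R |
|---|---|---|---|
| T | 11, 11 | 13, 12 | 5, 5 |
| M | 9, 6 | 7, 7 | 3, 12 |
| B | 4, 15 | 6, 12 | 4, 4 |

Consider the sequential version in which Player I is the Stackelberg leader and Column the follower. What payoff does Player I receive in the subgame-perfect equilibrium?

13

Column best-responds to each possible Player I move:
- T → Column plays C (best of 11, 12, 5); Player I gets 13.
- M → Column plays R (best of 6, 7, 12); Player I gets 3.
- B → Column plays L (best of 15, 12, 4); Player I gets 4.
Among 13, 3, 4, the best is 13 at T. Subgame-perfect outcome: (T, C) with payoffs (13, 12).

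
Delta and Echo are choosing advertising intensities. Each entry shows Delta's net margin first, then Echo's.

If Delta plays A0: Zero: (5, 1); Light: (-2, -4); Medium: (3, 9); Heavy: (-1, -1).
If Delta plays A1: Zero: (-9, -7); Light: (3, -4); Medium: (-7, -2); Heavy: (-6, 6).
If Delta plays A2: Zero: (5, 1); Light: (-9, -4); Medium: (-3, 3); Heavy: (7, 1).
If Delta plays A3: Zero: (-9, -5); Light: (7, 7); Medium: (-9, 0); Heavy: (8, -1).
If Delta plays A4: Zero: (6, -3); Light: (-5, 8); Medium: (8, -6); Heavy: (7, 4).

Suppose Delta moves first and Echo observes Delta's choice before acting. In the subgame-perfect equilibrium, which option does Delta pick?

Solve by backward induction (Delta leads).
- A0: BR = Medium, leader payoff 3.
- A1: BR = Heavy, leader payoff -6.
- A2: BR = Medium, leader payoff -3.
- A3: BR = Light, leader payoff 7.
- A4: BR = Light, leader payoff -5.
Among 3, -6, -3, 7, -5, the best is 7 at A3. Subgame-perfect outcome: (A3, Light) with payoffs (7, 7).

A3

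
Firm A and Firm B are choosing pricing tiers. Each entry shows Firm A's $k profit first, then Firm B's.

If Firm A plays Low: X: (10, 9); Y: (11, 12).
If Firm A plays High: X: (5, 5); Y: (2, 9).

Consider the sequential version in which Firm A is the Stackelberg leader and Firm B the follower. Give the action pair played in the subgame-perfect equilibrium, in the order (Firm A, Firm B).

(Low, Y)

Backward induction with Firm A moving first.
- Low: BR = Y, leader payoff 11.
- High: BR = Y, leader payoff 2.
Maximizing over 11, 2, Firm A chooses Low. Subgame-perfect outcome: (Low, Y) with payoffs (11, 12).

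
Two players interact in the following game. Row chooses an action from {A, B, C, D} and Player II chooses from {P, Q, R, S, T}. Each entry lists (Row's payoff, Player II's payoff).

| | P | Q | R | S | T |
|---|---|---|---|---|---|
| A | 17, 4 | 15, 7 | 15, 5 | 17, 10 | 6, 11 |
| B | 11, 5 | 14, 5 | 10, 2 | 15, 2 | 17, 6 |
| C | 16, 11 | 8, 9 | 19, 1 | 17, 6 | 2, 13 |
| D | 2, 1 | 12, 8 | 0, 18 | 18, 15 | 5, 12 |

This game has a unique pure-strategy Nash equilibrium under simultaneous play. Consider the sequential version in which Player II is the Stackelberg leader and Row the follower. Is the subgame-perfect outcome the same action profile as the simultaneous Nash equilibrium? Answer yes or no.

Row best-responds to each possible Player II move:
- P: BR = A, leader payoff 4.
- Q: BR = A, leader payoff 7.
- R: BR = C, leader payoff 1.
- S: BR = D, leader payoff 15.
- T: BR = B, leader payoff 6.
Among 4, 7, 1, 15, 6, the best is 15 at S. Subgame-perfect outcome: (D, S) with payoffs (18, 15).
Under simultaneous play:
Row's best replies: P→A; Q→A; R→C; S→D; T→B.
Player II's best replies: A→T; B→T; C→T; D→R.
The unique mutual best reply is (B, T), giving (17, 6).
Sequential outcome (D, S) differs from the Nash profile (B, T).

no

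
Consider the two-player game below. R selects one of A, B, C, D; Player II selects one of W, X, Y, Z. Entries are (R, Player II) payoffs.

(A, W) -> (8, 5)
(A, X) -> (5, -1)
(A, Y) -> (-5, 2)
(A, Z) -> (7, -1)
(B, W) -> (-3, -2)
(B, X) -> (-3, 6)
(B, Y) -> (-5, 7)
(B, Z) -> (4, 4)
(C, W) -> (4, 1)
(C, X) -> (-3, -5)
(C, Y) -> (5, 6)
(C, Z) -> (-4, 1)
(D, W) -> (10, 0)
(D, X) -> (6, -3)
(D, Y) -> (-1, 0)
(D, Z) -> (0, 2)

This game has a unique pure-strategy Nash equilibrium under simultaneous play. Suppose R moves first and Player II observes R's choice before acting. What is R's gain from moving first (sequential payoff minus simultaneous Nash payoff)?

Work backward from Player II's decision.
- A: Player II compares 5, -1, 2, -1 and picks W; R would get 8.
- B: Player II compares -2, 6, 7, 4 and picks Y; R would get -5.
- C: Player II compares 1, -5, 6, 1 and picks Y; R would get 5.
- D: Player II compares 0, -3, 0, 2 and picks Z; R would get 0.
R's induced payoffs are 8, -5, 5, 0, so R commits to A. Subgame-perfect outcome: (A, W) with payoffs (8, 5).
For the simultaneous game, intersect best replies.
R's best replies: W→D; X→D; Y→C; Z→A.
Player II's best replies: A→W; B→Y; C→Y; D→Z.
The unique mutual best reply is (C, Y), giving (5, 6).
R's commitment gain: 8 − 5 = 3.

3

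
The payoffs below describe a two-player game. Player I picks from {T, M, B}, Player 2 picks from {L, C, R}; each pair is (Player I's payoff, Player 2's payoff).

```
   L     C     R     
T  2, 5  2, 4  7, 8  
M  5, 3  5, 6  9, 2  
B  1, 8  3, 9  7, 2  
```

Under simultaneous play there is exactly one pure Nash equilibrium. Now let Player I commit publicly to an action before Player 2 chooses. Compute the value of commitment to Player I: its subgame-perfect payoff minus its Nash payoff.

2

Player 2 best-responds to each possible Player I move:
- T: BR = R, leader payoff 7.
- M: BR = C, leader payoff 5.
- B: BR = C, leader payoff 3.
Player I's induced payoffs are 7, 5, 3, so Player I commits to T. Subgame-perfect outcome: (T, R) with payoffs (7, 8).
For the simultaneous game, intersect best replies.
Player I's best replies: L→M; C→M; R→M.
Player 2's best replies: T→R; M→C; B→C.
Only (M, C) has each player best-responding; Nash payoffs (5, 6).
Player I's commitment gain: 7 − 5 = 2.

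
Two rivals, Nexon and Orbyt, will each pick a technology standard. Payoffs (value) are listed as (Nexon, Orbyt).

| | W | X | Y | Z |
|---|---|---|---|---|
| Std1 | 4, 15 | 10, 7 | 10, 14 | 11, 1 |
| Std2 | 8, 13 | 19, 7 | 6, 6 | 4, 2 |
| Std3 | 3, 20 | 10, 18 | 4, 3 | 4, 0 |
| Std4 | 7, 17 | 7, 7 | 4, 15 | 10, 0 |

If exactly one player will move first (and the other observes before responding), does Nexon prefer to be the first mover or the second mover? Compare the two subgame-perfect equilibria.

second

If Nexon leads: Orbyt's best replies are Std1→W, Std2→W, Std3→W, Std4→W; Nexon's induced payoffs 4, 8, 3, 7; outcome (Std2, W), payoffs (8, 13).
If Orbyt leads: Nexon's best replies are W→Std2, X→Std2, Y→Std1, Z→Std1; Orbyt's induced payoffs 13, 7, 14, 1; outcome (Std1, Y), payoffs (10, 14).
Nexon gets 8 moving first and 10 moving second, so Nexon prefers to move second.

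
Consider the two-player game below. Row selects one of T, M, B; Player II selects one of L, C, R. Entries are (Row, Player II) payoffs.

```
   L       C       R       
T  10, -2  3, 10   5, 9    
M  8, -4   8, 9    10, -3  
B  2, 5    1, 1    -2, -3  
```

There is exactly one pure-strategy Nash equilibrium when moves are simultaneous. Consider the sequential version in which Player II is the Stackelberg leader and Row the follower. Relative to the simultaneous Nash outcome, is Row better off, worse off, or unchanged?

Row best-responds to each possible Player II move:
- L: Row compares 10, 8, 2 and picks T; Player II would get -2.
- C: Row compares 3, 8, 1 and picks M; Player II would get 9.
- R: Row compares 5, 10, -2 and picks M; Player II would get -3.
Maximizing over -2, 9, -3, Player II chooses C. Subgame-perfect outcome: (M, C) with payoffs (8, 9).
Now find the simultaneous Nash equilibrium.
Row's best replies: L→T; C→M; R→M.
Player II's best replies: T→C; M→C; B→L.
Only (M, C) has each player best-responding; Nash payoffs (8, 9).
Row earns 8 sequentially versus 8 at the Nash outcome: unchanged.

unchanged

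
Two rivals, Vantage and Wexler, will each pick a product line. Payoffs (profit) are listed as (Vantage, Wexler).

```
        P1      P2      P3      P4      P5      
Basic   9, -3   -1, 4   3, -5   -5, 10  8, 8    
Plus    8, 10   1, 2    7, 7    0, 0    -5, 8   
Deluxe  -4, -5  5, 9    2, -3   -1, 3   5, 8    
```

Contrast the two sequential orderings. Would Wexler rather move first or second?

second

If Vantage leads: Wexler's best replies are Basic→P4, Plus→P1, Deluxe→P2; Vantage's induced payoffs -5, 8, 5; outcome (Plus, P1), payoffs (8, 10).
If Wexler leads: Vantage's best replies are P1→Basic, P2→Deluxe, P3→Plus, P4→Plus, P5→Basic; Wexler's induced payoffs -3, 9, 7, 0, 8; outcome (Deluxe, P2), payoffs (5, 9).
Wexler gets 9 moving first and 10 moving second, so Wexler prefers to move second.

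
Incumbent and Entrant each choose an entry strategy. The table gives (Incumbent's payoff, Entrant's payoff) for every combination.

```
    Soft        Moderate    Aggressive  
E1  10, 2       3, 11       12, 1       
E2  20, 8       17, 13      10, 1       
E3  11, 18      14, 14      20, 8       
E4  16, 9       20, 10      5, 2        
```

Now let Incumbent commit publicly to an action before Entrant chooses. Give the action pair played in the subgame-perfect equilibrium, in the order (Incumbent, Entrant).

(E4, Moderate)

Backward induction with Incumbent moving first.
- E1: BR = Moderate, leader payoff 3.
- E2: BR = Moderate, leader payoff 17.
- E3: BR = Soft, leader payoff 11.
- E4: BR = Moderate, leader payoff 20.
Maximizing over 3, 17, 11, 20, Incumbent chooses E4. Subgame-perfect outcome: (E4, Moderate) with payoffs (20, 10).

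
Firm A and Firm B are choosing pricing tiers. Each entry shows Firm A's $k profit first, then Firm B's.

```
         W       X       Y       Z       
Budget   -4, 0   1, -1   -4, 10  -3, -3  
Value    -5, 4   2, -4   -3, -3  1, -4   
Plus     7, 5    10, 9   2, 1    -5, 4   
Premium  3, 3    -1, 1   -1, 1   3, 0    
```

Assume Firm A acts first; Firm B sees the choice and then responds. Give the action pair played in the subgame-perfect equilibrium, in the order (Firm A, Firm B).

Solve by backward induction (Firm A leads).
- Budget: BR = Y, leader payoff -4.
- Value: BR = W, leader payoff -5.
- Plus: BR = X, leader payoff 10.
- Premium: BR = W, leader payoff 3.
Maximizing over -4, -5, 10, 3, Firm A chooses Plus. Subgame-perfect outcome: (Plus, X) with payoffs (10, 9).

(Plus, X)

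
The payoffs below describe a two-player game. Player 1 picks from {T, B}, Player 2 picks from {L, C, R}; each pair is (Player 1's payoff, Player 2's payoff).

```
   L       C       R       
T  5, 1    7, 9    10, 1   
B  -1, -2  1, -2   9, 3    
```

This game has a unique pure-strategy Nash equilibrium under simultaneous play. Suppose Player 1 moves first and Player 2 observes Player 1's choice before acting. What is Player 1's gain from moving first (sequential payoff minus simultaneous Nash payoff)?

2

Backward induction with Player 1 moving first.
- T: Player 2 compares 1, 9, 1 and picks C; Player 1 would get 7.
- B: Player 2 compares -2, -2, 3 and picks R; Player 1 would get 9.
Among 7, 9, the best is 9 at B. Subgame-perfect outcome: (B, R) with payoffs (9, 3).
For the simultaneous game, intersect best replies.
Player 1's best replies: L→T; C→T; R→T.
Player 2's best replies: T→C; B→R.
The unique mutual best reply is (T, C), giving (7, 9).
Player 1's commitment gain: 9 − 7 = 2.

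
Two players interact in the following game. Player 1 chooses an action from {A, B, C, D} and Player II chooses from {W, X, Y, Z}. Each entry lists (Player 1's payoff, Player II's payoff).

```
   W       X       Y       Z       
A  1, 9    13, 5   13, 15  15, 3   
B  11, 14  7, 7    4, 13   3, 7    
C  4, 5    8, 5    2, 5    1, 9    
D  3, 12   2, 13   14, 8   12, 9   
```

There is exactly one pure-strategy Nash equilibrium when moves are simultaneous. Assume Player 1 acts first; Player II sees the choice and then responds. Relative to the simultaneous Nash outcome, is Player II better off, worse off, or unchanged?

better off

Solve by backward induction (Player 1 leads).
- A: BR = Y, leader payoff 13.
- B: BR = W, leader payoff 11.
- C: BR = Z, leader payoff 1.
- D: BR = X, leader payoff 2.
Among 13, 11, 1, 2, the best is 13 at A. Subgame-perfect outcome: (A, Y) with payoffs (13, 15).
For the simultaneous game, intersect best replies.
Player 1's best replies: W→B; X→A; Y→D; Z→A.
Player II's best replies: A→Y; B→W; C→Z; D→X.
The unique mutual best reply is (B, W), giving (11, 14).
Player II earns 15 sequentially versus 14 at the Nash outcome: better off.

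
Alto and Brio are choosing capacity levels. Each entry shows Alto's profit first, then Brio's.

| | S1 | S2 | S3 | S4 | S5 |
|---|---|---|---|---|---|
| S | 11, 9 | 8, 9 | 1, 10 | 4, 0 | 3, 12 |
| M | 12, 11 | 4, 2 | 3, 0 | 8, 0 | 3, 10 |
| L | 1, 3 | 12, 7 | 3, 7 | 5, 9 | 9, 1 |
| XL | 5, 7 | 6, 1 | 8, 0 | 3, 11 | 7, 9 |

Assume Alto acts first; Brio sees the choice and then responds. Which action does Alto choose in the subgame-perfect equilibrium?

Solve by backward induction (Alto leads).
- S: BR = S5, leader payoff 3.
- M: BR = S1, leader payoff 12.
- L: BR = S4, leader payoff 5.
- XL: BR = S4, leader payoff 3.
Among 3, 12, 5, 3, the best is 12 at M. Subgame-perfect outcome: (M, S1) with payoffs (12, 11).

M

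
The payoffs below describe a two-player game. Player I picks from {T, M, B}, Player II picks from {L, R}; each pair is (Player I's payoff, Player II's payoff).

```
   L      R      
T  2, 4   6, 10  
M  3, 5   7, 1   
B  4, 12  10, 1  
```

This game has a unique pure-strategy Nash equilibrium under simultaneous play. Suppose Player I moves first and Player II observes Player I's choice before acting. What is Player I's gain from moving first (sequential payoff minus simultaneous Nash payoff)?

Player II best-responds to each possible Player I move:
- T: Player II compares 4, 10 and picks R; Player I would get 6.
- M: Player II compares 5, 1 and picks L; Player I would get 3.
- B: Player II compares 12, 1 and picks L; Player I would get 4.
Maximizing over 6, 3, 4, Player I chooses T. Subgame-perfect outcome: (T, R) with payoffs (6, 10).
Now find the simultaneous Nash equilibrium.
Player I's best replies: L→B; R→B.
Player II's best replies: T→R; M→L; B→L.
Only (B, L) has each player best-responding; Nash payoffs (4, 12).
Player I's commitment gain: 6 − 4 = 2.

2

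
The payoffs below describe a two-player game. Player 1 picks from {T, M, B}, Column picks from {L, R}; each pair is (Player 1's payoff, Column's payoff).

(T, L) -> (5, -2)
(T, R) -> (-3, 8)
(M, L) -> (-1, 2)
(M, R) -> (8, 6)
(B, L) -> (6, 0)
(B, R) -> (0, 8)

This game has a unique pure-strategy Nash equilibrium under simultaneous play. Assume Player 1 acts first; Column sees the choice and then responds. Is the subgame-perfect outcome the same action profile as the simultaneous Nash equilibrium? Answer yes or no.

yes

Column best-responds to each possible Player 1 move:
- T → Column plays R (best of -2, 8); Player 1 gets -3.
- M → Column plays R (best of 2, 6); Player 1 gets 8.
- B → Column plays R (best of 0, 8); Player 1 gets 0.
Among -3, 8, 0, the best is 8 at M. Subgame-perfect outcome: (M, R) with payoffs (8, 6).
Under simultaneous play:
Player 1's best replies: L→B; R→M.
Column's best replies: T→R; M→R; B→R.
The unique mutual best reply is (M, R), giving (8, 6).
Sequential outcome (M, R) coincides with the Nash profile (M, R).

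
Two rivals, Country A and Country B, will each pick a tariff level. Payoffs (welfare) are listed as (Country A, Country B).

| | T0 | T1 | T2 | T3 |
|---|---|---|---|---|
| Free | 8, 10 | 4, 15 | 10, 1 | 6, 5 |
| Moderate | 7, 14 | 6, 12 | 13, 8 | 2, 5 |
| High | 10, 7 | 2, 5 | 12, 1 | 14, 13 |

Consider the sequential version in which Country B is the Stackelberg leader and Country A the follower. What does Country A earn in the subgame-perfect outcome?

14

Backward induction with Country B moving first.
- T0: Country A compares 8, 7, 10 and picks High; Country B would get 7.
- T1: Country A compares 4, 6, 2 and picks Moderate; Country B would get 12.
- T2: Country A compares 10, 13, 12 and picks Moderate; Country B would get 8.
- T3: Country A compares 6, 2, 14 and picks High; Country B would get 13.
Among 7, 12, 8, 13, the best is 13 at T3. Subgame-perfect outcome: (High, T3) with payoffs (14, 13).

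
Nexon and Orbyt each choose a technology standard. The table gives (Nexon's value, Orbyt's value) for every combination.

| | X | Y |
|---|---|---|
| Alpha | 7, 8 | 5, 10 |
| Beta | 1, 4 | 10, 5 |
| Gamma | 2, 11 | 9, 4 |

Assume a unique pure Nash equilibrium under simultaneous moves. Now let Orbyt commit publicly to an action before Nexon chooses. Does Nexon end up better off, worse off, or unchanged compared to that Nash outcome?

Nexon best-responds to each possible Orbyt move:
- X → Nexon plays Alpha (best of 7, 1, 2); Orbyt gets 8.
- Y → Nexon plays Beta (best of 5, 10, 9); Orbyt gets 5.
Orbyt's induced payoffs are 8, 5, so Orbyt commits to X. Subgame-perfect outcome: (Alpha, X) with payoffs (7, 8).
Under simultaneous play:
Nexon's best replies: X→Alpha; Y→Beta.
Orbyt's best replies: Alpha→Y; Beta→Y; Gamma→X.
Only (Beta, Y) has each player best-responding; Nash payoffs (10, 5).
Nexon earns 7 sequentially versus 10 at the Nash outcome: worse off.

worse off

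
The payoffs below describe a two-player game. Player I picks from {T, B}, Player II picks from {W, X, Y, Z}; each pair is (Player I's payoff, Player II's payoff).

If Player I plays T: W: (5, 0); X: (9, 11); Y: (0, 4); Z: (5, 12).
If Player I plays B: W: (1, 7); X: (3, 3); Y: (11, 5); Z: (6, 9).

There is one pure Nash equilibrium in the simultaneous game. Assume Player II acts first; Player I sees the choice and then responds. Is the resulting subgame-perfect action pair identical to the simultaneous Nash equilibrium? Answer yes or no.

no

Work backward from Player I's decision.
- W: BR = T, leader payoff 0.
- X: BR = T, leader payoff 11.
- Y: BR = B, leader payoff 5.
- Z: BR = B, leader payoff 9.
Player II's induced payoffs are 0, 11, 5, 9, so Player II commits to X. Subgame-perfect outcome: (T, X) with payoffs (9, 11).
Now find the simultaneous Nash equilibrium.
Player I's best replies: W→T; X→T; Y→B; Z→B.
Player II's best replies: T→Z; B→Z.
Only (B, Z) has each player best-responding; Nash payoffs (6, 9).
Sequential outcome (T, X) differs from the Nash profile (B, Z).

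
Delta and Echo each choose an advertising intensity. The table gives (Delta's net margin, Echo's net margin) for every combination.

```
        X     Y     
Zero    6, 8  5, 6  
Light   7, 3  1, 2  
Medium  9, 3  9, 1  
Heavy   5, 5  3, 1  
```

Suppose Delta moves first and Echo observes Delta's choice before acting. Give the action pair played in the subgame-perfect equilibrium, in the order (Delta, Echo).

(Medium, X)

Echo best-responds to each possible Delta move:
- Zero: Echo compares 8, 6 and picks X; Delta would get 6.
- Light: Echo compares 3, 2 and picks X; Delta would get 7.
- Medium: Echo compares 3, 1 and picks X; Delta would get 9.
- Heavy: Echo compares 5, 1 and picks X; Delta would get 5.
Among 6, 7, 9, 5, the best is 9 at Medium. Subgame-perfect outcome: (Medium, X) with payoffs (9, 3).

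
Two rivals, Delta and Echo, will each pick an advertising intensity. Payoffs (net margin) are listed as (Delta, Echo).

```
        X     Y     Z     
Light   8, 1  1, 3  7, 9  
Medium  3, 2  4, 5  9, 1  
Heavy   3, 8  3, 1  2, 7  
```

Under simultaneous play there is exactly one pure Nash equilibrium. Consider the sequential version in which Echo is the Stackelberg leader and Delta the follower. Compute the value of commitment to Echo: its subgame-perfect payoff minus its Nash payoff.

Solve by backward induction (Echo leads).
- X: Delta compares 8, 3, 3 and picks Light; Echo would get 1.
- Y: Delta compares 1, 4, 3 and picks Medium; Echo would get 5.
- Z: Delta compares 7, 9, 2 and picks Medium; Echo would get 1.
Among 1, 5, 1, the best is 5 at Y. Subgame-perfect outcome: (Medium, Y) with payoffs (4, 5).
For the simultaneous game, intersect best replies.
Delta's best replies: X→Light; Y→Medium; Z→Medium.
Echo's best replies: Light→Z; Medium→Y; Heavy→X.
Only (Medium, Y) has each player best-responding; Nash payoffs (4, 5).
Echo's commitment gain: 5 − 5 = 0.

0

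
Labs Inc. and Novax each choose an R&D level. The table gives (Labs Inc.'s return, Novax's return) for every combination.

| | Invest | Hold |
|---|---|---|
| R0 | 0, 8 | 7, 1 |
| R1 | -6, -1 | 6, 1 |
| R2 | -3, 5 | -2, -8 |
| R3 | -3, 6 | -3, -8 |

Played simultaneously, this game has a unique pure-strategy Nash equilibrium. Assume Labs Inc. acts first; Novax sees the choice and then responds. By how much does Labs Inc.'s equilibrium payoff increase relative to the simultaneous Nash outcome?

6

Backward induction with Labs Inc. moving first.
- R0: Novax compares 8, 1 and picks Invest; Labs Inc. would get 0.
- R1: Novax compares -1, 1 and picks Hold; Labs Inc. would get 6.
- R2: Novax compares 5, -8 and picks Invest; Labs Inc. would get -3.
- R3: Novax compares 6, -8 and picks Invest; Labs Inc. would get -3.
Maximizing over 0, 6, -3, -3, Labs Inc. chooses R1. Subgame-perfect outcome: (R1, Hold) with payoffs (6, 1).
For the simultaneous game, intersect best replies.
Labs Inc.'s best replies: Invest→R0; Hold→R0.
Novax's best replies: R0→Invest; R1→Hold; R2→Invest; R3→Invest.
Only (R0, Invest) has each player best-responding; Nash payoffs (0, 8).
Labs Inc.'s commitment gain: 6 − 0 = 6.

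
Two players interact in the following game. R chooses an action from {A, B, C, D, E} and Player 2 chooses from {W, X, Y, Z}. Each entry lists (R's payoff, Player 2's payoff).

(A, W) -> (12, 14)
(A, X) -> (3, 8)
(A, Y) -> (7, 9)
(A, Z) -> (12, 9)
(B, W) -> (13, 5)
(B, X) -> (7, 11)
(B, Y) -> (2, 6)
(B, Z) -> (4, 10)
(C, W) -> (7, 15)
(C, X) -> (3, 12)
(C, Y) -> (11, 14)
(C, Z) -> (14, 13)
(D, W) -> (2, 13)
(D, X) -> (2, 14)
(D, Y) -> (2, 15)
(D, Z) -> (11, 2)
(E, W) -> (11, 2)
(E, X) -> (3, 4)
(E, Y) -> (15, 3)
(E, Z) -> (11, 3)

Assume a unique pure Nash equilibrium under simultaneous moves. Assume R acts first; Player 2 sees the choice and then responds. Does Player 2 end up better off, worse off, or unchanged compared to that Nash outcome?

Solve by backward induction (R leads).
- A: BR = W, leader payoff 12.
- B: BR = X, leader payoff 7.
- C: BR = W, leader payoff 7.
- D: BR = Y, leader payoff 2.
- E: BR = X, leader payoff 3.
Maximizing over 12, 7, 7, 2, 3, R chooses A. Subgame-perfect outcome: (A, W) with payoffs (12, 14).
Under simultaneous play:
R's best replies: W→B; X→B; Y→E; Z→C.
Player 2's best replies: A→W; B→X; C→W; D→Y; E→X.
The unique mutual best reply is (B, X), giving (7, 11).
Player 2 earns 14 sequentially versus 11 at the Nash outcome: better off.

better off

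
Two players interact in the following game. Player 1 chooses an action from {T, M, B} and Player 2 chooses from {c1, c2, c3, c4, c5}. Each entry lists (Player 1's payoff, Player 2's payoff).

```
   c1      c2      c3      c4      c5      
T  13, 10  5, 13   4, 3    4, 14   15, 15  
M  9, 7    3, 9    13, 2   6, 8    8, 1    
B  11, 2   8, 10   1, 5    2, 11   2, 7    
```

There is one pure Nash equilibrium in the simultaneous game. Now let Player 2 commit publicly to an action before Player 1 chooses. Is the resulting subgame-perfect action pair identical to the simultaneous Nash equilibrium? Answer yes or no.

Work backward from Player 1's decision.
- c1: Player 1 compares 13, 9, 11 and picks T; Player 2 would get 10.
- c2: Player 1 compares 5, 3, 8 and picks B; Player 2 would get 10.
- c3: Player 1 compares 4, 13, 1 and picks M; Player 2 would get 2.
- c4: Player 1 compares 4, 6, 2 and picks M; Player 2 would get 8.
- c5: Player 1 compares 15, 8, 2 and picks T; Player 2 would get 15.
Player 2's induced payoffs are 10, 10, 2, 8, 15, so Player 2 commits to c5. Subgame-perfect outcome: (T, c5) with payoffs (15, 15).
For the simultaneous game, intersect best replies.
Player 1's best replies: c1→T; c2→B; c3→M; c4→M; c5→T.
Player 2's best replies: T→c5; M→c2; B→c4.
The unique mutual best reply is (T, c5), giving (15, 15).
Sequential outcome (T, c5) coincides with the Nash profile (T, c5).

yes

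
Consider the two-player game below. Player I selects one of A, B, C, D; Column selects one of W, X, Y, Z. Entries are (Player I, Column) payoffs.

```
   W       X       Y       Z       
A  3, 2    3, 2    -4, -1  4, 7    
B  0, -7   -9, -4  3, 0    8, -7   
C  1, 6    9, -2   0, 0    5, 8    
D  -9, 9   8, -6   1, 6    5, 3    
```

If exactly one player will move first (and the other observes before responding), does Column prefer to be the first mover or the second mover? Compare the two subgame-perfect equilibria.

second

If Player I leads: Column's best replies are A→Z, B→Y, C→Z, D→W; Player I's induced payoffs 4, 3, 5, -9; outcome (C, Z), payoffs (5, 8).
If Column leads: Player I's best replies are W→A, X→C, Y→B, Z→B; Column's induced payoffs 2, -2, 0, -7; outcome (A, W), payoffs (3, 2).
Column gets 2 moving first and 8 moving second, so Column prefers to move second.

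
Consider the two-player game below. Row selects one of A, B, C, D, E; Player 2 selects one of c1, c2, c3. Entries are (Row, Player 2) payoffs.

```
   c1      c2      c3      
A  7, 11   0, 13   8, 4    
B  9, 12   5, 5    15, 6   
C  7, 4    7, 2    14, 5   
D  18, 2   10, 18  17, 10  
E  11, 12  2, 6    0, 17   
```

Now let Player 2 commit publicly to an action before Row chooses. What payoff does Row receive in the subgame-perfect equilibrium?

10

Row best-responds to each possible Player 2 move:
- c1 → Row plays D (best of 7, 9, 7, 18, 11); Player 2 gets 2.
- c2 → Row plays D (best of 0, 5, 7, 10, 2); Player 2 gets 18.
- c3 → Row plays D (best of 8, 15, 14, 17, 0); Player 2 gets 10.
Maximizing over 2, 18, 10, Player 2 chooses c2. Subgame-perfect outcome: (D, c2) with payoffs (10, 18).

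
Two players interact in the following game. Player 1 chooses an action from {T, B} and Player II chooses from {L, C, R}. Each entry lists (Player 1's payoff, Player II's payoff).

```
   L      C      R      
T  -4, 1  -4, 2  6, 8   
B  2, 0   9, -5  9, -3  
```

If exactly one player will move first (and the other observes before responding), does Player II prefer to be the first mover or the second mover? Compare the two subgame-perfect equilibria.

second

If Player 1 leads: Player II's best replies are T→R, B→L; Player 1's induced payoffs 6, 2; outcome (T, R), payoffs (6, 8).
If Player II leads: Player 1's best replies are L→B, C→B, R→B; Player II's induced payoffs 0, -5, -3; outcome (B, L), payoffs (2, 0).
Player II gets 0 moving first and 8 moving second, so Player II prefers to move second.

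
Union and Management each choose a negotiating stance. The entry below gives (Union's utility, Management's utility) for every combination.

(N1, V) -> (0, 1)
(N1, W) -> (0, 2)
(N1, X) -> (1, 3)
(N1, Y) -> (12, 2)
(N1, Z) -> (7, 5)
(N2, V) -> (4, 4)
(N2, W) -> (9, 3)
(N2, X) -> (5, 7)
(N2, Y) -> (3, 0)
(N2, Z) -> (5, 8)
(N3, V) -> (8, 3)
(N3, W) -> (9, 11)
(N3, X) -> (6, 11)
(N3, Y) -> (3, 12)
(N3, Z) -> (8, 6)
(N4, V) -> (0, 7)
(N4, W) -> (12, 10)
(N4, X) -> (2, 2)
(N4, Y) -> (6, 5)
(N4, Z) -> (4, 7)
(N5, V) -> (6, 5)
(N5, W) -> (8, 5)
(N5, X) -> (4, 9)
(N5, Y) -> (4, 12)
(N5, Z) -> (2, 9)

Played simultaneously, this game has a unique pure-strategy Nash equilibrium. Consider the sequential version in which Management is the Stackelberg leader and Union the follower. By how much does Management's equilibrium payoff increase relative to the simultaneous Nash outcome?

Solve by backward induction (Management leads).
- V → Union plays N3 (best of 0, 4, 8, 0, 6); Management gets 3.
- W → Union plays N4 (best of 0, 9, 9, 12, 8); Management gets 10.
- X → Union plays N3 (best of 1, 5, 6, 2, 4); Management gets 11.
- Y → Union plays N1 (best of 12, 3, 3, 6, 4); Management gets 2.
- Z → Union plays N3 (best of 7, 5, 8, 4, 2); Management gets 6.
Maximizing over 3, 10, 11, 2, 6, Management chooses X. Subgame-perfect outcome: (N3, X) with payoffs (6, 11).
Now find the simultaneous Nash equilibrium.
Union's best replies: V→N3; W→N4; X→N3; Y→N1; Z→N3.
Management's best replies: N1→Z; N2→Z; N3→Y; N4→W; N5→Y.
The unique mutual best reply is (N4, W), giving (12, 10).
Management's commitment gain: 11 − 10 = 1.

1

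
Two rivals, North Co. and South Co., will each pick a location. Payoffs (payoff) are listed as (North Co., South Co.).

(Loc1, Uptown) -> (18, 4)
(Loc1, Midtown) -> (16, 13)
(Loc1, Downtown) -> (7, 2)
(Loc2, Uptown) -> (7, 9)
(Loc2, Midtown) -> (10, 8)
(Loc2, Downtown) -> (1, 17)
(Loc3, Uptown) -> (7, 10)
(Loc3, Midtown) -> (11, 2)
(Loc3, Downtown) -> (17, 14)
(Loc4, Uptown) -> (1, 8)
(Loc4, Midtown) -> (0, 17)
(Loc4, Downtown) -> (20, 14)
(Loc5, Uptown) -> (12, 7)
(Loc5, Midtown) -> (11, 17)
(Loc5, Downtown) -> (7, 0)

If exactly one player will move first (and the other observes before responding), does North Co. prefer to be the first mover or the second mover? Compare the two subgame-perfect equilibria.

second

If North Co. leads: South Co.'s best replies are Loc1→Midtown, Loc2→Downtown, Loc3→Downtown, Loc4→Midtown, Loc5→Midtown; North Co.'s induced payoffs 16, 1, 17, 0, 11; outcome (Loc3, Downtown), payoffs (17, 14).
If South Co. leads: North Co.'s best replies are Uptown→Loc1, Midtown→Loc1, Downtown→Loc4; South Co.'s induced payoffs 4, 13, 14; outcome (Loc4, Downtown), payoffs (20, 14).
North Co. gets 17 moving first and 20 moving second, so North Co. prefers to move second.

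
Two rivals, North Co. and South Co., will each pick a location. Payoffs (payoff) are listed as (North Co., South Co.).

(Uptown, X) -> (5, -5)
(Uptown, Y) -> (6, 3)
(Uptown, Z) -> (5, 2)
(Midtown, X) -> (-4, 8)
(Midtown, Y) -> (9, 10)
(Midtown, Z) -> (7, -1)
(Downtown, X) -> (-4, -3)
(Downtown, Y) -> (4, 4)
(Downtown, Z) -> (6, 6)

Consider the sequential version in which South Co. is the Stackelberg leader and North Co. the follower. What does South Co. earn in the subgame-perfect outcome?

10

North Co. best-responds to each possible South Co. move:
- X: BR = Uptown, leader payoff -5.
- Y: BR = Midtown, leader payoff 10.
- Z: BR = Midtown, leader payoff -1.
Maximizing over -5, 10, -1, South Co. chooses Y. Subgame-perfect outcome: (Midtown, Y) with payoffs (9, 10).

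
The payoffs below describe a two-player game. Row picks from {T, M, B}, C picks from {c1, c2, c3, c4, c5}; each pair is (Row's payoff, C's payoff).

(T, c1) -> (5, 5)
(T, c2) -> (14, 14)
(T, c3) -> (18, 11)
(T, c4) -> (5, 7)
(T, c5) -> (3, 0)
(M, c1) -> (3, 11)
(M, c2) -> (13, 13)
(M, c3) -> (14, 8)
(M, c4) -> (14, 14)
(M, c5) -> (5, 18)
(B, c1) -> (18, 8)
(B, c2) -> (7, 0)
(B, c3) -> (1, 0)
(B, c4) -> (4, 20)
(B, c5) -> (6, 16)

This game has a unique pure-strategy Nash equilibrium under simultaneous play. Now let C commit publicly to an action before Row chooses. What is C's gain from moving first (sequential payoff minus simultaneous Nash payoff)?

Backward induction with C moving first.
- c1: Row compares 5, 3, 18 and picks B; C would get 8.
- c2: Row compares 14, 13, 7 and picks T; C would get 14.
- c3: Row compares 18, 14, 1 and picks T; C would get 11.
- c4: Row compares 5, 14, 4 and picks M; C would get 14.
- c5: Row compares 3, 5, 6 and picks B; C would get 16.
C's induced payoffs are 8, 14, 11, 14, 16, so C commits to c5. Subgame-perfect outcome: (B, c5) with payoffs (6, 16).
For the simultaneous game, intersect best replies.
Row's best replies: c1→B; c2→T; c3→T; c4→M; c5→B.
C's best replies: T→c2; M→c5; B→c4.
Only (T, c2) has each player best-responding; Nash payoffs (14, 14).
C's commitment gain: 16 − 14 = 2.

2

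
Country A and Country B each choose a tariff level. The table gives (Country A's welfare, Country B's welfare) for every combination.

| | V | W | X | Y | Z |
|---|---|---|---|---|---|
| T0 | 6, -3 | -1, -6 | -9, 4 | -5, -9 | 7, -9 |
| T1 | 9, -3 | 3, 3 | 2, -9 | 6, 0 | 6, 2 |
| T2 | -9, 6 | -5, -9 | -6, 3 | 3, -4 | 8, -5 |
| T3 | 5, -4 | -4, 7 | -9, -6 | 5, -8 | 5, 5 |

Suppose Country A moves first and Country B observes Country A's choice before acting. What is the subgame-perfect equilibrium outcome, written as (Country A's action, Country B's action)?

Work backward from Country B's decision.
- T0: Country B compares -3, -6, 4, -9, -9 and picks X; Country A would get -9.
- T1: Country B compares -3, 3, -9, 0, 2 and picks W; Country A would get 3.
- T2: Country B compares 6, -9, 3, -4, -5 and picks V; Country A would get -9.
- T3: Country B compares -4, 7, -6, -8, 5 and picks W; Country A would get -4.
Maximizing over -9, 3, -9, -4, Country A chooses T1. Subgame-perfect outcome: (T1, W) with payoffs (3, 3).

(T1, W)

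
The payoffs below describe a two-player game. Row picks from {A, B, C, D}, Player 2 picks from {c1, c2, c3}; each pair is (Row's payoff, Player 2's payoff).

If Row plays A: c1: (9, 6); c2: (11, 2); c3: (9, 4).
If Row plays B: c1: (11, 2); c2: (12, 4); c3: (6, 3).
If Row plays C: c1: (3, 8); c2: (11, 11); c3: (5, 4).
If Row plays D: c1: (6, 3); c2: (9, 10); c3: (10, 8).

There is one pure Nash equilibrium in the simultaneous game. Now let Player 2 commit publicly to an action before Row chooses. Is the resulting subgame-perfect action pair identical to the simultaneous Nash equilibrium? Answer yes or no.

no

Backward induction with Player 2 moving first.
- c1: BR = B, leader payoff 2.
- c2: BR = B, leader payoff 4.
- c3: BR = D, leader payoff 8.
Player 2's induced payoffs are 2, 4, 8, so Player 2 commits to c3. Subgame-perfect outcome: (D, c3) with payoffs (10, 8).
Now find the simultaneous Nash equilibrium.
Row's best replies: c1→B; c2→B; c3→D.
Player 2's best replies: A→c1; B→c2; C→c2; D→c2.
Only (B, c2) has each player best-responding; Nash payoffs (12, 4).
Sequential outcome (D, c3) differs from the Nash profile (B, c2).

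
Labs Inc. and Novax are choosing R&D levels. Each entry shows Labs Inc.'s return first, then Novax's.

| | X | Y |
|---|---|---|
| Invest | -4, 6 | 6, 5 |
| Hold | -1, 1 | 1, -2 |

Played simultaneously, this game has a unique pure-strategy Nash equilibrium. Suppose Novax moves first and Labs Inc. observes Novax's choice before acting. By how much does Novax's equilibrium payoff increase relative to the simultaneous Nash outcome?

4

Solve by backward induction (Novax leads).
- X → Labs Inc. plays Hold (best of -4, -1); Novax gets 1.
- Y → Labs Inc. plays Invest (best of 6, 1); Novax gets 5.
Among 1, 5, the best is 5 at Y. Subgame-perfect outcome: (Invest, Y) with payoffs (6, 5).
Under simultaneous play:
Labs Inc.'s best replies: X→Hold; Y→Invest.
Novax's best replies: Invest→X; Hold→X.
The unique mutual best reply is (Hold, X), giving (-1, 1).
Novax's commitment gain: 5 − 1 = 4.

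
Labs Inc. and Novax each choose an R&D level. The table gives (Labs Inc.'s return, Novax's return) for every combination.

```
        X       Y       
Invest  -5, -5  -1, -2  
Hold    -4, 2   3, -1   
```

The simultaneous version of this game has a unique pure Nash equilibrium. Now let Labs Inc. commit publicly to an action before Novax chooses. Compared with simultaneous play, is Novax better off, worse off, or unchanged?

Backward induction with Labs Inc. moving first.
- Invest: Novax compares -5, -2 and picks Y; Labs Inc. would get -1.
- Hold: Novax compares 2, -1 and picks X; Labs Inc. would get -4.
Maximizing over -1, -4, Labs Inc. chooses Invest. Subgame-perfect outcome: (Invest, Y) with payoffs (-1, -2).
Now find the simultaneous Nash equilibrium.
Labs Inc.'s best replies: X→Hold; Y→Hold.
Novax's best replies: Invest→Y; Hold→X.
Only (Hold, X) has each player best-responding; Nash payoffs (-4, 2).
Novax earns -2 sequentially versus 2 at the Nash outcome: worse off.

worse off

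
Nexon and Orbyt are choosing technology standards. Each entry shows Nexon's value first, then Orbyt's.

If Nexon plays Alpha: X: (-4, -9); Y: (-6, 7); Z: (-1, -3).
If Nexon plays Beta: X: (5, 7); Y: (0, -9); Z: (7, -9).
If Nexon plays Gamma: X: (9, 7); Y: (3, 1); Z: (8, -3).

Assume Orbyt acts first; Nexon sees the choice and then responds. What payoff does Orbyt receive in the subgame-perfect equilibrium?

7

Solve by backward induction (Orbyt leads).
- X → Nexon plays Gamma (best of -4, 5, 9); Orbyt gets 7.
- Y → Nexon plays Gamma (best of -6, 0, 3); Orbyt gets 1.
- Z → Nexon plays Gamma (best of -1, 7, 8); Orbyt gets -3.
Among 7, 1, -3, the best is 7 at X. Subgame-perfect outcome: (Gamma, X) with payoffs (9, 7).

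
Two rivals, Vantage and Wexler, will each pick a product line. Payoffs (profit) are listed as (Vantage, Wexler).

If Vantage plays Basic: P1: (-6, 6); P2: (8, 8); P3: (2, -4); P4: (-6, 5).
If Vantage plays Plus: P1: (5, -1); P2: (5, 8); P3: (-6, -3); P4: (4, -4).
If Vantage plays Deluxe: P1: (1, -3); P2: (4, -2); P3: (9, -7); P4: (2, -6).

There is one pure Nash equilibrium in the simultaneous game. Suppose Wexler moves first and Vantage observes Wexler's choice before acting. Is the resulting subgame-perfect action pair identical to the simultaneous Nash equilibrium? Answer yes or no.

Work backward from Vantage's decision.
- P1 → Vantage plays Plus (best of -6, 5, 1); Wexler gets -1.
- P2 → Vantage plays Basic (best of 8, 5, 4); Wexler gets 8.
- P3 → Vantage plays Deluxe (best of 2, -6, 9); Wexler gets -7.
- P4 → Vantage plays Plus (best of -6, 4, 2); Wexler gets -4.
Wexler's induced payoffs are -1, 8, -7, -4, so Wexler commits to P2. Subgame-perfect outcome: (Basic, P2) with payoffs (8, 8).
For the simultaneous game, intersect best replies.
Vantage's best replies: P1→Plus; P2→Basic; P3→Deluxe; P4→Plus.
Wexler's best replies: Basic→P2; Plus→P2; Deluxe→P2.
Only (Basic, P2) has each player best-responding; Nash payoffs (8, 8).
Sequential outcome (Basic, P2) coincides with the Nash profile (Basic, P2).

yes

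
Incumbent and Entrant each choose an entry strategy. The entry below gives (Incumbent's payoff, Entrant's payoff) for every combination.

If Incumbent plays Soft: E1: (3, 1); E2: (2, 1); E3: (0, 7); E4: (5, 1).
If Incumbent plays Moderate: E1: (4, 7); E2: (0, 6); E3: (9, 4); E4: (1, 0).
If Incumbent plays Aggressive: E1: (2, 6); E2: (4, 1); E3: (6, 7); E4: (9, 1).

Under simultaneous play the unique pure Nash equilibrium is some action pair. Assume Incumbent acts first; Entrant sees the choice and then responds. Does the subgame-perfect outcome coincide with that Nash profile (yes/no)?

no

Solve by backward induction (Incumbent leads).
- Soft: BR = E3, leader payoff 0.
- Moderate: BR = E1, leader payoff 4.
- Aggressive: BR = E3, leader payoff 6.
Among 0, 4, 6, the best is 6 at Aggressive. Subgame-perfect outcome: (Aggressive, E3) with payoffs (6, 7).
Under simultaneous play:
Incumbent's best replies: E1→Moderate; E2→Aggressive; E3→Moderate; E4→Aggressive.
Entrant's best replies: Soft→E3; Moderate→E1; Aggressive→E3.
Only (Moderate, E1) has each player best-responding; Nash payoffs (4, 7).
Sequential outcome (Aggressive, E3) differs from the Nash profile (Moderate, E1).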